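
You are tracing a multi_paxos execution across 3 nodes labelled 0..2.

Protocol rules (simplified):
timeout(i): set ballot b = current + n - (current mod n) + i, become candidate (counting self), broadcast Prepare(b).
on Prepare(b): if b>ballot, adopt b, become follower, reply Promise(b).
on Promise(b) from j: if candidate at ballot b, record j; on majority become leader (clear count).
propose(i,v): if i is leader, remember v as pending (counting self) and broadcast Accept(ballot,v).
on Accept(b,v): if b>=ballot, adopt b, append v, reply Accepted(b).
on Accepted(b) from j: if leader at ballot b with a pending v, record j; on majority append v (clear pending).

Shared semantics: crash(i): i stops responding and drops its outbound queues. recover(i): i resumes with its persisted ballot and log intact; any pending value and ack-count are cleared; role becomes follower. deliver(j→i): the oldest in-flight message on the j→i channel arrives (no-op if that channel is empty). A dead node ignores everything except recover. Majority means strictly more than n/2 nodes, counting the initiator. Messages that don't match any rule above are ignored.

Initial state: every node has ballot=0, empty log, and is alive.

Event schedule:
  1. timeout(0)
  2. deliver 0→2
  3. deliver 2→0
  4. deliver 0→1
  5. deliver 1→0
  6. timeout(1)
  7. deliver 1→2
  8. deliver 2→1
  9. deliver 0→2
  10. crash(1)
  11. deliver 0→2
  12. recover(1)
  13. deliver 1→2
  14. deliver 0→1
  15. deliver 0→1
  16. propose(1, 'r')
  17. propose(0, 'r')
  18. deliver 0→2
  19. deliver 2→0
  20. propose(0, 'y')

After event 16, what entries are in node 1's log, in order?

empty

e1 timeout(0): 0[cand,b=3,-]
e2 deliver 0→2: 2[foll,b=3,-]
e3 deliver 2→0: 0[lead,b=3,-]
e4 deliver 0→1: 1[foll,b=3,-]
e5 deliver 1→0: ·
e6 timeout(1): 1[cand,b=7,-]
e7 deliver 1→2: 2[foll,b=7,-]
e8 deliver 2→1: 1[lead,b=7,-]
e9 deliver 0→2: ·
e10 crash(1): 1[✗lead,b=7,-]
e11 deliver 0→2: ·
e12 recover(1): 1[foll,b=7,-]
e13 deliver 1→2: ·
e14 deliver 0→1: ·
e15 deliver 0→1: ·
e16 propose(1,'r'): ·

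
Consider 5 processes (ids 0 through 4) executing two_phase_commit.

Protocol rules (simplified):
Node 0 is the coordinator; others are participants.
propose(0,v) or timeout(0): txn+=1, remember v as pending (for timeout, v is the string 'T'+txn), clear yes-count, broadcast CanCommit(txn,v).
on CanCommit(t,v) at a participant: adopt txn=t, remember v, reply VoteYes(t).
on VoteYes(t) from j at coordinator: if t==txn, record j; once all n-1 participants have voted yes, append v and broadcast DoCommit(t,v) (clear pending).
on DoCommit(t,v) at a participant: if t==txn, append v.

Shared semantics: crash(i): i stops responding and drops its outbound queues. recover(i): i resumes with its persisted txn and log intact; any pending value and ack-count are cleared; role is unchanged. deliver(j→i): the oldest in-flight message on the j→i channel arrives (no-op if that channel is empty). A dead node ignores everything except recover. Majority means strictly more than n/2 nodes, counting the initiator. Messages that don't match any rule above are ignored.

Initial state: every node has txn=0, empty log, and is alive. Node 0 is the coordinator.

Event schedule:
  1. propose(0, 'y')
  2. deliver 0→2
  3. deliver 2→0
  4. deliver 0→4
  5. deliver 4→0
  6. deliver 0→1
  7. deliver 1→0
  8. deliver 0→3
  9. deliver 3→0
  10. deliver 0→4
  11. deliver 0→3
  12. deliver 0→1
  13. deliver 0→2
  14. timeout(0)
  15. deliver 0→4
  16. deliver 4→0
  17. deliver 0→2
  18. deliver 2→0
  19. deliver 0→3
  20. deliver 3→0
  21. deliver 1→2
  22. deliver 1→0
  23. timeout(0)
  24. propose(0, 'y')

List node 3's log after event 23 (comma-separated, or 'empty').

1. propose(0,'y'):  <0:coor t1 ->
2. deliver 0→2:  <2:part t1 ->
3. deliver 2→0:  nop
4. deliver 0→4:  <4:part t1 ->
5. deliver 4→0:  nop
6. deliver 0→1:  <1:part t1 ->
7. deliver 1→0:  nop
8. deliver 0→3:  <3:part t1 ->
9. deliver 3→0:  <0:coor t1 y>
10. deliver 0→4:  <4:part t1 y>
11. deliver 0→3:  <3:part t1 y>
12. deliver 0→1:  <1:part t1 y>
13. deliver 0→2:  <2:part t1 y>
14. timeout(0):  <0:coor t2 y>
15. deliver 0→4:  <4:part t2 y>
16. deliver 4→0:  nop
17. deliver 0→2:  <2:part t2 y>
18. deliver 2→0:  nop
19. deliver 0→3:  <3:part t2 y>
20. deliver 3→0:  nop
21. deliver 1→2:  nop
22. deliver 1→0:  nop
23. timeout(0):  <0:coor t3 y>

y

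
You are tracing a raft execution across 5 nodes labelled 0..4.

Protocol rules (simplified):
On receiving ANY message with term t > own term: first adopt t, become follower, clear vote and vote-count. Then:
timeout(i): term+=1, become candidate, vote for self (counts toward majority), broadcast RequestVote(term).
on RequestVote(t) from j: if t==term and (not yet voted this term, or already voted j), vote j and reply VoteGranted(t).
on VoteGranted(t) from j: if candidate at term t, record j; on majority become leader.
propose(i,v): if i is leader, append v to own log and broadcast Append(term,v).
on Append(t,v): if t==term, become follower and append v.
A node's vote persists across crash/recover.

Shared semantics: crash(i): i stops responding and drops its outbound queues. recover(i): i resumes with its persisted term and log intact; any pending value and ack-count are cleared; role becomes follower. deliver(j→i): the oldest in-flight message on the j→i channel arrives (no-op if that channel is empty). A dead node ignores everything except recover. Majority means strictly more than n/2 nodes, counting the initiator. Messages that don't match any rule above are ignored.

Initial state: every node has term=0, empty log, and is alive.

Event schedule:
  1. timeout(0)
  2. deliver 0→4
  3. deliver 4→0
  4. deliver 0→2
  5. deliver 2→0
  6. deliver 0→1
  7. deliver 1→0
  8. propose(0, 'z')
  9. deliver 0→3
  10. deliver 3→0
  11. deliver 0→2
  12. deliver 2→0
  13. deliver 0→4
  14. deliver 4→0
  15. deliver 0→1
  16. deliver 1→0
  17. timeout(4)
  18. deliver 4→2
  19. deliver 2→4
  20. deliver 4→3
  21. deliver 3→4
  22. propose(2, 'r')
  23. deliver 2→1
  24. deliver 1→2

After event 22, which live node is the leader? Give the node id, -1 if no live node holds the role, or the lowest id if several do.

e1 timeout(0): 0[cand,t=1,-]
e2 deliver 0→4: 4[foll,t=1,-]
e3 deliver 4→0: ·
e4 deliver 0→2: 2[foll,t=1,-]
e5 deliver 2→0: 0[lead,t=1,-]
e6 deliver 0→1: 1[foll,t=1,-]
e7 deliver 1→0: ·
e8 propose(0,'z'): 0[lead,t=1,z]
e9 deliver 0→3: 3[foll,t=1,-]
e10 deliver 3→0: ·
e11 deliver 0→2: 2[foll,t=1,z]
e12 deliver 2→0: ·
e13 deliver 0→4: 4[foll,t=1,z]
e14 deliver 4→0: ·
e15 deliver 0→1: 1[foll,t=1,z]
e16 deliver 1→0: ·
e17 timeout(4): 4[cand,t=2,z]
e18 deliver 4→2: 2[foll,t=2,z]
e19 deliver 2→4: ·
e20 deliver 4→3: 3[foll,t=2,-]
e21 deliver 3→4: 4[lead,t=2,z]
e22 propose(2,'r'): ·

0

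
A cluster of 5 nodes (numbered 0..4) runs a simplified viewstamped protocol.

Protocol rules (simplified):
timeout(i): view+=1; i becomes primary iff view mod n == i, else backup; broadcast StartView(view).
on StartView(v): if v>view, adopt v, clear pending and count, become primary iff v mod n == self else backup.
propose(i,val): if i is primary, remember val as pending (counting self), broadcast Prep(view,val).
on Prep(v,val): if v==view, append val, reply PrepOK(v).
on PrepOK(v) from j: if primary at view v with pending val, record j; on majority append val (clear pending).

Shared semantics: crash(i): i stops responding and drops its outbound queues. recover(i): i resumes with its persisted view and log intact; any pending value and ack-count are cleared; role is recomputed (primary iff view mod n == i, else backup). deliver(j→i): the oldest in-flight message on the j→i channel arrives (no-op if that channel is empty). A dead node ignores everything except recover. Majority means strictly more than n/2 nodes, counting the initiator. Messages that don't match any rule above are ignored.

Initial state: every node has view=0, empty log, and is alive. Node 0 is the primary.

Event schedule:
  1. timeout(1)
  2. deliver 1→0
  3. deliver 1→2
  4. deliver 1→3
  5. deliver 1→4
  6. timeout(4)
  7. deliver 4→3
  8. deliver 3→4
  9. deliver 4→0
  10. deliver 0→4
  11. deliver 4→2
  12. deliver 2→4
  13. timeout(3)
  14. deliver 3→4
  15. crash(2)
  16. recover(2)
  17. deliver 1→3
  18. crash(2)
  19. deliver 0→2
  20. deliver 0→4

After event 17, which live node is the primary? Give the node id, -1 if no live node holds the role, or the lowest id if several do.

1

e1 timeout(1): 1[prim,v=1,-]
e2 deliver 1→0: 0[back,v=1,-]
e3 deliver 1→2: 2[back,v=1,-]
e4 deliver 1→3: 3[back,v=1,-]
e5 deliver 1→4: 4[back,v=1,-]
e6 timeout(4): 4[back,v=2,-]
e7 deliver 4→3: 3[back,v=2,-]
e8 deliver 3→4: ·
e9 deliver 4→0: 0[back,v=2,-]
e10 deliver 0→4: ·
e11 deliver 4→2: 2[prim,v=2,-]
e12 deliver 2→4: ·
e13 timeout(3): 3[prim,v=3,-]
e14 deliver 3→4: 4[back,v=3,-]
e15 crash(2): 2[✗prim,v=2,-]
e16 recover(2): 2[prim,v=2,-]
e17 deliver 1→3: ·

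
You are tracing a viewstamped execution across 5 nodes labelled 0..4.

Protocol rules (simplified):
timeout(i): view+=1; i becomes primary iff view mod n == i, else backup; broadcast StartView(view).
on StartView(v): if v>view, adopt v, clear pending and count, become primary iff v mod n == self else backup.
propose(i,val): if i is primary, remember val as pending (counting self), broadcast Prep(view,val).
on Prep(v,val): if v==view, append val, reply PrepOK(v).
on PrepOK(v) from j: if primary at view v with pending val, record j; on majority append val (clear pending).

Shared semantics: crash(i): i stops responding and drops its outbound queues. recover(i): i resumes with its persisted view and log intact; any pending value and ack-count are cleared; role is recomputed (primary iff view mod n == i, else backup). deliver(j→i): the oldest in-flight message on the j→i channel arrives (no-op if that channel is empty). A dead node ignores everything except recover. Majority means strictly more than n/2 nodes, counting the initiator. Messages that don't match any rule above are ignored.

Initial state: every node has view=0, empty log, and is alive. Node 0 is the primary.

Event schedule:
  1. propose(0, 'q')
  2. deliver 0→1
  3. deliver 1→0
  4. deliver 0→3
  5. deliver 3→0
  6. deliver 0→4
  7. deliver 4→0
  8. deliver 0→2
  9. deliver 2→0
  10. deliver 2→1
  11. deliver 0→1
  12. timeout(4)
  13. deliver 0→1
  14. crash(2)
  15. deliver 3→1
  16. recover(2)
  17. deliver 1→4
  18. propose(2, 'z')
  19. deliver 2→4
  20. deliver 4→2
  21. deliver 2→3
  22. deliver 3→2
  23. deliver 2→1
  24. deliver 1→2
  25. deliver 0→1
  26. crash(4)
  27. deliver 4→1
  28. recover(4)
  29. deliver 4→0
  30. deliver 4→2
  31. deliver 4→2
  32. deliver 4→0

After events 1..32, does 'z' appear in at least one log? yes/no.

1. propose(0,'q'):  nop
2. deliver 0→1:  <1:back v0 q>
3. deliver 1→0:  nop
4. deliver 0→3:  <3:back v0 q>
5. deliver 3→0:  <0:prim v0 q>
6. deliver 0→4:  <4:back v0 q>
7. deliver 4→0:  nop
8. deliver 0→2:  <2:back v0 q>
9. deliver 2→0:  nop
10. deliver 2→1:  nop
11. deliver 0→1:  nop
12. timeout(4):  <4:back v1 q>
13. deliver 0→1:  nop
14. crash(2):  <2:✗back v0 q>
15. deliver 3→1:  nop
16. recover(2):  <2:back v0 q>
17. deliver 1→4:  nop
18. propose(2,'z'):  nop
19. deliver 2→4:  nop
20. deliver 4→2:  <2:back v1 q>
21. deliver 2→3:  nop
22. deliver 3→2:  nop
23. deliver 2→1:  nop
24. deliver 1→2:  nop
25. deliver 0→1:  nop
26. crash(4):  <4:✗back v1 q>
27. deliver 4→1:  nop
28. recover(4):  <4:back v1 q>
29. deliver 4→0:  nop
30. deliver 4→2:  nop
31. deliver 4→2:  nop
32. deliver 4→0:  nop

no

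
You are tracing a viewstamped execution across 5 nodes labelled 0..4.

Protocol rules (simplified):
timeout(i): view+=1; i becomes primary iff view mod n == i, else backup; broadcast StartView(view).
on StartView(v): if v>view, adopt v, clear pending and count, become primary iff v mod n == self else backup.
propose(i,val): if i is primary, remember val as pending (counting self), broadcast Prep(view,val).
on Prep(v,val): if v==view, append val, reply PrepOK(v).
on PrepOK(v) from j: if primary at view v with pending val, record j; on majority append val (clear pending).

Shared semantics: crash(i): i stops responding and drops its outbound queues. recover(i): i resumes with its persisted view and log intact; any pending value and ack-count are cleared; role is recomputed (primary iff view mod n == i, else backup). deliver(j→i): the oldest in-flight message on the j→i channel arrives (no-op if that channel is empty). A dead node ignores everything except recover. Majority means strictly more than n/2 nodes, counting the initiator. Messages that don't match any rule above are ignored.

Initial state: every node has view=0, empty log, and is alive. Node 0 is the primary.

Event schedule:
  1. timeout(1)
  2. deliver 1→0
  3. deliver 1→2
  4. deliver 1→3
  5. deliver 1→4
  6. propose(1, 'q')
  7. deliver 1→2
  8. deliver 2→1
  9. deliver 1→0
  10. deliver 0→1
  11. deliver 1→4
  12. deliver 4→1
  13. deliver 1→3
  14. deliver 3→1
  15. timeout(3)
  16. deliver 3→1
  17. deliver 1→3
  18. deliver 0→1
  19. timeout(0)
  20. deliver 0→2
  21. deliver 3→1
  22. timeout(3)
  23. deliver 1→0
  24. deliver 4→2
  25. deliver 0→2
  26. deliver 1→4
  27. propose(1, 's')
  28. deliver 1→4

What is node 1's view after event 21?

2

e1 timeout(1): 1[prim,v=1,-]
e2 deliver 1→0: 0[back,v=1,-]
e3 deliver 1→2: 2[back,v=1,-]
e4 deliver 1→3: 3[back,v=1,-]
e5 deliver 1→4: 4[back,v=1,-]
e6 propose(1,'q'): ·
e7 deliver 1→2: 2[back,v=1,q]
e8 deliver 2→1: ·
e9 deliver 1→0: 0[back,v=1,q]
e10 deliver 0→1: 1[prim,v=1,q]
e11 deliver 1→4: 4[back,v=1,q]
e12 deliver 4→1: ·
e13 deliver 1→3: 3[back,v=1,q]
e14 deliver 3→1: ·
e15 timeout(3): 3[back,v=2,q]
e16 deliver 3→1: 1[back,v=2,q]
e17 deliver 1→3: ·
e18 deliver 0→1: ·
e19 timeout(0): 0[back,v=2,q]
e20 deliver 0→2: 2[prim,v=2,q]
e21 deliver 3→1: ·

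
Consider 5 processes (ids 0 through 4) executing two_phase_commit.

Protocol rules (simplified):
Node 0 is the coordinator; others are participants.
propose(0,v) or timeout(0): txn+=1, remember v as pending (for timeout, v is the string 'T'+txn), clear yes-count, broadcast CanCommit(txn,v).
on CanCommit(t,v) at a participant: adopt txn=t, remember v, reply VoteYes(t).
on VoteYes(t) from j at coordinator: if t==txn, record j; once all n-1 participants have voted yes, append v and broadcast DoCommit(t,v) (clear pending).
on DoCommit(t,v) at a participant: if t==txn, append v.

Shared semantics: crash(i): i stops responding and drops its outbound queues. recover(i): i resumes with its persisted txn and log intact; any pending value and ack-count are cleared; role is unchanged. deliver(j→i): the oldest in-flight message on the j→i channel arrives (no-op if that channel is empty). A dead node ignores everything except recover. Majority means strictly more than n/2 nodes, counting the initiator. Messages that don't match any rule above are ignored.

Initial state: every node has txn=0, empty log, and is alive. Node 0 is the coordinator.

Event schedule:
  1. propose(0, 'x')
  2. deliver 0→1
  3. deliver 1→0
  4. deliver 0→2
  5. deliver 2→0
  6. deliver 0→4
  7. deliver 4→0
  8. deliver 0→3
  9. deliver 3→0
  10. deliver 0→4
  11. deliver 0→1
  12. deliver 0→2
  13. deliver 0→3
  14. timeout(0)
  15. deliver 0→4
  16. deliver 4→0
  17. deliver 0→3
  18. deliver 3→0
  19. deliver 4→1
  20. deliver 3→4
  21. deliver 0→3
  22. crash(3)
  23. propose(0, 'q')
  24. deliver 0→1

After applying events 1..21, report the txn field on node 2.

1

e1 propose(0,'x'): 0[coor,t=1,-]
e2 deliver 0→1: 1[part,t=1,-]
e3 deliver 1→0: ·
e4 deliver 0→2: 2[part,t=1,-]
e5 deliver 2→0: ·
e6 deliver 0→4: 4[part,t=1,-]
e7 deliver 4→0: ·
e8 deliver 0→3: 3[part,t=1,-]
e9 deliver 3→0: 0[coor,t=1,x]
e10 deliver 0→4: 4[part,t=1,x]
e11 deliver 0→1: 1[part,t=1,x]
e12 deliver 0→2: 2[part,t=1,x]
e13 deliver 0→3: 3[part,t=1,x]
e14 timeout(0): 0[coor,t=2,x]
e15 deliver 0→4: 4[part,t=2,x]
e16 deliver 4→0: ·
e17 deliver 0→3: 3[part,t=2,x]
e18 deliver 3→0: ·
e19 deliver 4→1: ·
e20 deliver 3→4: ·
e21 deliver 0→3: ·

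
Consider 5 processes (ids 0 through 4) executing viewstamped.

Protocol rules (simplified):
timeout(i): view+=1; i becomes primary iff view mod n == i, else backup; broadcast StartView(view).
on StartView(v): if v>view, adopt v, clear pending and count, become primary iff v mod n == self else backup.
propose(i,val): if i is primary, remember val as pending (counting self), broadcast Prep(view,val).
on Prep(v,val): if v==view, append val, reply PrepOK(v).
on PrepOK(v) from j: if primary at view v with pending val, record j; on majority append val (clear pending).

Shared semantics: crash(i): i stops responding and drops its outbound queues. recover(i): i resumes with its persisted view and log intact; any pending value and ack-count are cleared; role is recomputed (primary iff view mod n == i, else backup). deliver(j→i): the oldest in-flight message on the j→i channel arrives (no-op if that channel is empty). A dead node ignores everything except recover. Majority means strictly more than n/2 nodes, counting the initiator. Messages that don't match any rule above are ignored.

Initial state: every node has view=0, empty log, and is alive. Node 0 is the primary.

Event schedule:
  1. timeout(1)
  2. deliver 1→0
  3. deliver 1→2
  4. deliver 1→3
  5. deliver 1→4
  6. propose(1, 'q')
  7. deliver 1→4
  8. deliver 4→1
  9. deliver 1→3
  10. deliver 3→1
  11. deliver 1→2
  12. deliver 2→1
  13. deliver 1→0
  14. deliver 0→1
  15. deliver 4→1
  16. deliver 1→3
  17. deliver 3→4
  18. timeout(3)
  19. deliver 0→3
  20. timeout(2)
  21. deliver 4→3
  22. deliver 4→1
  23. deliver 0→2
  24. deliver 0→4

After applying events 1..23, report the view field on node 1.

1

1. timeout(1):  <1:prim v1 ->
2. deliver 1→0:  <0:back v1 ->
3. deliver 1→2:  <2:back v1 ->
4. deliver 1→3:  <3:back v1 ->
5. deliver 1→4:  <4:back v1 ->
6. propose(1,'q'):  nop
7. deliver 1→4:  <4:back v1 q>
8. deliver 4→1:  nop
9. deliver 1→3:  <3:back v1 q>
10. deliver 3→1:  <1:prim v1 q>
11. deliver 1→2:  <2:back v1 q>
12. deliver 2→1:  nop
13. deliver 1→0:  <0:back v1 q>
14. deliver 0→1:  nop
15. deliver 4→1:  nop
16. deliver 1→3:  nop
17. deliver 3→4:  nop
18. timeout(3):  <3:back v2 q>
19. deliver 0→3:  nop
20. timeout(2):  <2:prim v2 q>
21. deliver 4→3:  nop
22. deliver 4→1:  nop
23. deliver 0→2:  nop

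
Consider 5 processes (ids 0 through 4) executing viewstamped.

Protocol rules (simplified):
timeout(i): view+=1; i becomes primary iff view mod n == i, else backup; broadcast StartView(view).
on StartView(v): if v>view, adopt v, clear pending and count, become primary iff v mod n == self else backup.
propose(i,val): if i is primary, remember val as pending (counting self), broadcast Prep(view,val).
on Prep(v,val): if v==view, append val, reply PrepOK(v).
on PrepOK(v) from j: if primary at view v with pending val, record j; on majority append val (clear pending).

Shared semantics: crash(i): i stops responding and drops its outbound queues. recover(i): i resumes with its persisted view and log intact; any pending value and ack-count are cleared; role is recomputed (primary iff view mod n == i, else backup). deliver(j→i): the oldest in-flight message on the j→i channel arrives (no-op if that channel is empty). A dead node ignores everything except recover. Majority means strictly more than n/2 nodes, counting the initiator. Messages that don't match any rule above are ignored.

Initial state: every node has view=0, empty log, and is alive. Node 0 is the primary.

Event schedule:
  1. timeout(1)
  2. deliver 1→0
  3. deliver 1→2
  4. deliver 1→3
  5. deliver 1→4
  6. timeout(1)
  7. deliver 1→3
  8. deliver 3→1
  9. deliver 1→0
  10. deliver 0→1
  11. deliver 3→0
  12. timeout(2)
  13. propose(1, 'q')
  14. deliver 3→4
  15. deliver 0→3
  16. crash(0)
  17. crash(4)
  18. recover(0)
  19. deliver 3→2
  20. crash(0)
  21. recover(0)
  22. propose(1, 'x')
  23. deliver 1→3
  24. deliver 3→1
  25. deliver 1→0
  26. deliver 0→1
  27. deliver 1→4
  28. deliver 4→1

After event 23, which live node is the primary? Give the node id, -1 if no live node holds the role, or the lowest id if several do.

2

after 1 — timeout(1): n1:prim/v1/[-]
after 2 — deliver 1→0: n0:back/v1/[-]
after 3 — deliver 1→2: n2:back/v1/[-]
after 4 — deliver 1→3: n3:back/v1/[-]
after 5 — deliver 1→4: n4:back/v1/[-]
after 6 — timeout(1): n1:back/v2/[-]
after 7 — deliver 1→3: n3:back/v2/[-]
after 8 — deliver 3→1: ·
after 9 — deliver 1→0: n0:back/v2/[-]
after 10 — deliver 0→1: ·
after 11 — deliver 3→0: ·
after 12 — timeout(2): n2:prim/v2/[-]
after 13 — propose(1,'q'): ·
after 14 — deliver 3→4: ·
after 15 — deliver 0→3: ·
after 16 — crash(0): n0:✗back/v2/[-]
after 17 — crash(4): n4:✗back/v1/[-]
after 18 — recover(0): n0:back/v2/[-]
after 19 — deliver 3→2: ·
after 20 — crash(0): n0:✗back/v2/[-]
after 21 — recover(0): n0:back/v2/[-]
after 22 — propose(1,'x'): ·
after 23 — deliver 1→3: ·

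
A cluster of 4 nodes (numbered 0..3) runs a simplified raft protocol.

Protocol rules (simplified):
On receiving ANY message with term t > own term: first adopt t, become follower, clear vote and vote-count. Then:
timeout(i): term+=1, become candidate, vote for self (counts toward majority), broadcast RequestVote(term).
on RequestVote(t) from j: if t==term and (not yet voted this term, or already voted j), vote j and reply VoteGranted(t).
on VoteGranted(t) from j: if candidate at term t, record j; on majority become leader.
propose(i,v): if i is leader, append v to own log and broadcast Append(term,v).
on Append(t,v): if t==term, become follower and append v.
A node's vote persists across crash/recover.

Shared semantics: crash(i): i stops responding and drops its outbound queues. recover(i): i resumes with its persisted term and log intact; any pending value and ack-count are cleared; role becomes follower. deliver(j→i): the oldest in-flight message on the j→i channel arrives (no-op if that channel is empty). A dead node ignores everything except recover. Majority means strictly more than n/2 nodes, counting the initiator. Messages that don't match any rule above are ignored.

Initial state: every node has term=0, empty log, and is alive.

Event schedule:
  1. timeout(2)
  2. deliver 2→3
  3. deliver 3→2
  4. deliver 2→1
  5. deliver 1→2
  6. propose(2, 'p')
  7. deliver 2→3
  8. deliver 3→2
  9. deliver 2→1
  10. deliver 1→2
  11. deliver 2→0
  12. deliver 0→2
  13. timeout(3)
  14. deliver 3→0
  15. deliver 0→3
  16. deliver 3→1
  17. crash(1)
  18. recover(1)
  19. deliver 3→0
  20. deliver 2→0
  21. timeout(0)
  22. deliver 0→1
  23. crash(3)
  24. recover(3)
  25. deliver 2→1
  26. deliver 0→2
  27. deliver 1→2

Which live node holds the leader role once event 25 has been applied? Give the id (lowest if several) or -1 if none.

2

e1 timeout(2): 2[cand,t=1,-]
e2 deliver 2→3: 3[foll,t=1,-]
e3 deliver 3→2: ·
e4 deliver 2→1: 1[foll,t=1,-]
e5 deliver 1→2: 2[lead,t=1,-]
e6 propose(2,'p'): 2[lead,t=1,p]
e7 deliver 2→3: 3[foll,t=1,p]
e8 deliver 3→2: ·
e9 deliver 2→1: 1[foll,t=1,p]
e10 deliver 1→2: ·
e11 deliver 2→0: 0[foll,t=1,-]
e12 deliver 0→2: ·
e13 timeout(3): 3[cand,t=2,p]
e14 deliver 3→0: 0[foll,t=2,-]
e15 deliver 0→3: ·
e16 deliver 3→1: 1[foll,t=2,p]
e17 crash(1): 1[✗foll,t=2,p]
e18 recover(1): 1[foll,t=2,p]
e19 deliver 3→0: ·
e20 deliver 2→0: ·
e21 timeout(0): 0[cand,t=3,-]
e22 deliver 0→1: 1[foll,t=3,p]
e23 crash(3): 3[✗cand,t=2,p]
e24 recover(3): 3[foll,t=2,p]
e25 deliver 2→1: ·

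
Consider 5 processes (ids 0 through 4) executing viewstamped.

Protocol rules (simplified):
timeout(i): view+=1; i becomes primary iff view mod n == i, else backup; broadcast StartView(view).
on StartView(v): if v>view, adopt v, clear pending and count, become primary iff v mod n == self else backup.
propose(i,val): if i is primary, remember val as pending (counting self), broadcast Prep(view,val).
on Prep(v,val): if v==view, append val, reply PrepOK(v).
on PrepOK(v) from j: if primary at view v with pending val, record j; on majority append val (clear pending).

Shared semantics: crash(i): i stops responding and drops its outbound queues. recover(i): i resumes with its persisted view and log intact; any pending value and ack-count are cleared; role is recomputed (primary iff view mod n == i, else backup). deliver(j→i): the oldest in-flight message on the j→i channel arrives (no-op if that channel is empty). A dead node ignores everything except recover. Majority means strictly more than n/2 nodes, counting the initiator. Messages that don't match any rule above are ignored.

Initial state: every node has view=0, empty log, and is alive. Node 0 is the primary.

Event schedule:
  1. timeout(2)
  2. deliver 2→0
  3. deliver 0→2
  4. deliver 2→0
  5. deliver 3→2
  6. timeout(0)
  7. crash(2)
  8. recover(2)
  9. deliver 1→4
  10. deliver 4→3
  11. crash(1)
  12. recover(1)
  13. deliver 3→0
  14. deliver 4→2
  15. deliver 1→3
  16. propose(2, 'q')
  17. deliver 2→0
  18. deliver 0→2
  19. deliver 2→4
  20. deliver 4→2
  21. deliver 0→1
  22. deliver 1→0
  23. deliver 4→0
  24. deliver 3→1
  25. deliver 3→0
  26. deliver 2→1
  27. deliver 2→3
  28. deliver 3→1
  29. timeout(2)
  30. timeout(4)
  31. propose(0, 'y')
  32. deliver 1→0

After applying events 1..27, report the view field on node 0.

2

e1 timeout(2): 2[back,v=1,-]
e2 deliver 2→0: 0[back,v=1,-]
e3 deliver 0→2: ·
e4 deliver 2→0: ·
e5 deliver 3→2: ·
e6 timeout(0): 0[back,v=2,-]
e7 crash(2): 2[✗back,v=1,-]
e8 recover(2): 2[back,v=1,-]
e9 deliver 1→4: ·
e10 deliver 4→3: ·
e11 crash(1): 1[✗back,v=0,-]
e12 recover(1): 1[back,v=0,-]
e13 deliver 3→0: ·
e14 deliver 4→2: ·
e15 deliver 1→3: ·
e16 propose(2,'q'): ·
e17 deliver 2→0: ·
e18 deliver 0→2: 2[prim,v=2,-]
e19 deliver 2→4: ·
e20 deliver 4→2: ·
e21 deliver 0→1: 1[back,v=2,-]
e22 deliver 1→0: ·
e23 deliver 4→0: ·
e24 deliver 3→1: ·
e25 deliver 3→0: ·
e26 deliver 2→1: ·
e27 deliver 2→3: ·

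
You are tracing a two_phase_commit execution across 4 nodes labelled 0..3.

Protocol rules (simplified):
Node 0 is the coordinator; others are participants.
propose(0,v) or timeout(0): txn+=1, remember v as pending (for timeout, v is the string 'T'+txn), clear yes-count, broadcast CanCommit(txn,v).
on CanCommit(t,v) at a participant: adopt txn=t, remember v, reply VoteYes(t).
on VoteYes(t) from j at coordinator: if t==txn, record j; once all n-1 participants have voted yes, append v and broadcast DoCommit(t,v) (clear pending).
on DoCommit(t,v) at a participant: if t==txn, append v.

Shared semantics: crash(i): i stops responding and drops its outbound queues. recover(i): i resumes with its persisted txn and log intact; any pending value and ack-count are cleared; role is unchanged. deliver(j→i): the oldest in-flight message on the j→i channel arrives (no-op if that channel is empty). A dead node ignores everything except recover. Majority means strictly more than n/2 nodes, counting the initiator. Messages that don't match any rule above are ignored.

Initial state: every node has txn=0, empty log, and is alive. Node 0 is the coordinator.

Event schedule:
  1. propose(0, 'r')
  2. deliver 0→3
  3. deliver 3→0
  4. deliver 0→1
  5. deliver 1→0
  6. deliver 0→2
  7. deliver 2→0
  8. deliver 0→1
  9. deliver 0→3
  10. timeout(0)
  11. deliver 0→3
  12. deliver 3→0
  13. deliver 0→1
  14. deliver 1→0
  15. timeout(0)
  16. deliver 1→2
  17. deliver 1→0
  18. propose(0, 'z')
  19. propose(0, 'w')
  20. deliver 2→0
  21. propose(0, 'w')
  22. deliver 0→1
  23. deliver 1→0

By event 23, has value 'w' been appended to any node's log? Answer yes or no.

after 1 — propose(0,'r'): n0:coor/t1/[-]
after 2 — deliver 0→3: n3:part/t1/[-]
after 3 — deliver 3→0: ·
after 4 — deliver 0→1: n1:part/t1/[-]
after 5 — deliver 1→0: ·
after 6 — deliver 0→2: n2:part/t1/[-]
after 7 — deliver 2→0: n0:coor/t1/[r]
after 8 — deliver 0→1: n1:part/t1/[r]
after 9 — deliver 0→3: n3:part/t1/[r]
after 10 — timeout(0): n0:coor/t2/[r]
after 11 — deliver 0→3: n3:part/t2/[r]
after 12 — deliver 3→0: ·
after 13 — deliver 0→1: n1:part/t2/[r]
after 14 — deliver 1→0: ·
after 15 — timeout(0): n0:coor/t3/[r]
after 16 — deliver 1→2: ·
after 17 — deliver 1→0: ·
after 18 — propose(0,'z'): n0:coor/t4/[r]
after 19 — propose(0,'w'): n0:coor/t5/[r]
after 20 — deliver 2→0: ·
after 21 — propose(0,'w'): n0:coor/t6/[r]
after 22 — deliver 0→1: n1:part/t3/[r]
after 23 — deliver 1→0: ·

no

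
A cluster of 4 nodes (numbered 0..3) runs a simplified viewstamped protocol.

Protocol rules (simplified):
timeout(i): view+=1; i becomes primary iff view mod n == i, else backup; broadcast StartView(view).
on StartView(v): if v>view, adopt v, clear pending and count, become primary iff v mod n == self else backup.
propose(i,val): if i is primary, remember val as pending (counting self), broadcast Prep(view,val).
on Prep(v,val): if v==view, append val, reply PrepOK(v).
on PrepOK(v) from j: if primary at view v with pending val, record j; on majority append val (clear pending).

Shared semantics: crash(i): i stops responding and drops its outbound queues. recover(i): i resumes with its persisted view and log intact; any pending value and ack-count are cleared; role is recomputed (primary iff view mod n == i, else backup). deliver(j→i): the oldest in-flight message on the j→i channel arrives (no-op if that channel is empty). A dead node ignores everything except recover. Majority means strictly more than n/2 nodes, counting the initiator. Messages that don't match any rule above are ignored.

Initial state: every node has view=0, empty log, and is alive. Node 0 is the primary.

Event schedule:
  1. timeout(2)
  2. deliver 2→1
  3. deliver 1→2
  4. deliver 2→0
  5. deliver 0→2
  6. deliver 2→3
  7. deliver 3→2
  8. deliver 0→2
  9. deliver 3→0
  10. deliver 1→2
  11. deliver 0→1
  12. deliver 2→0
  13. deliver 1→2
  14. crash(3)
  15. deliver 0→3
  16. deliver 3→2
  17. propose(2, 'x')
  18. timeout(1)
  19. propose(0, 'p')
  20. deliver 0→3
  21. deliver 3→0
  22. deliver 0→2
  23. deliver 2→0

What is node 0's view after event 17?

1

1. timeout(2):  <2:back v1 ->
2. deliver 2→1:  <1:prim v1 ->
3. deliver 1→2:  nop
4. deliver 2→0:  <0:back v1 ->
5. deliver 0→2:  nop
6. deliver 2→3:  <3:back v1 ->
7. deliver 3→2:  nop
8. deliver 0→2:  nop
9. deliver 3→0:  nop
10. deliver 1→2:  nop
11. deliver 0→1:  nop
12. deliver 2→0:  nop
13. deliver 1→2:  nop
14. crash(3):  <3:✗back v1 ->
15. deliver 0→3:  nop
16. deliver 3→2:  nop
17. propose(2,'x'):  nop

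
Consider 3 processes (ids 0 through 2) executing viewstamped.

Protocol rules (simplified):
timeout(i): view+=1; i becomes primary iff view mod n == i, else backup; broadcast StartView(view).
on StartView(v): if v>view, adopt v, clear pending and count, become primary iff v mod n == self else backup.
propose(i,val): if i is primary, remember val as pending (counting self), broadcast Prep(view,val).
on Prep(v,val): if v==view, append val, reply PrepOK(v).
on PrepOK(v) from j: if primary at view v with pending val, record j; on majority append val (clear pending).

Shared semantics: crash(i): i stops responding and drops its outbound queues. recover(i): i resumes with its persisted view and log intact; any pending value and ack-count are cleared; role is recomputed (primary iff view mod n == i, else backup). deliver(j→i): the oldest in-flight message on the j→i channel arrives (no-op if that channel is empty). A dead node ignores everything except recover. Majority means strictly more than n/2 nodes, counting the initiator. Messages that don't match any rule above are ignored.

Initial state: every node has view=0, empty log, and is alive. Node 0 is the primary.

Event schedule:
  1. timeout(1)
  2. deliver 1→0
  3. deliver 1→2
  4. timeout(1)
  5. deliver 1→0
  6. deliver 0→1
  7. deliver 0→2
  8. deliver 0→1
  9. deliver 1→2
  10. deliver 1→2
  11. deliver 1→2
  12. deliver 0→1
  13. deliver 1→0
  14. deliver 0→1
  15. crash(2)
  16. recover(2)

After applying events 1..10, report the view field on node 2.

2

1. timeout(1):  <1:prim v1 ->
2. deliver 1→0:  <0:back v1 ->
3. deliver 1→2:  <2:back v1 ->
4. timeout(1):  <1:back v2 ->
5. deliver 1→0:  <0:back v2 ->
6. deliver 0→1:  nop
7. deliver 0→2:  nop
8. deliver 0→1:  nop
9. deliver 1→2:  <2:prim v2 ->
10. deliver 1→2:  nop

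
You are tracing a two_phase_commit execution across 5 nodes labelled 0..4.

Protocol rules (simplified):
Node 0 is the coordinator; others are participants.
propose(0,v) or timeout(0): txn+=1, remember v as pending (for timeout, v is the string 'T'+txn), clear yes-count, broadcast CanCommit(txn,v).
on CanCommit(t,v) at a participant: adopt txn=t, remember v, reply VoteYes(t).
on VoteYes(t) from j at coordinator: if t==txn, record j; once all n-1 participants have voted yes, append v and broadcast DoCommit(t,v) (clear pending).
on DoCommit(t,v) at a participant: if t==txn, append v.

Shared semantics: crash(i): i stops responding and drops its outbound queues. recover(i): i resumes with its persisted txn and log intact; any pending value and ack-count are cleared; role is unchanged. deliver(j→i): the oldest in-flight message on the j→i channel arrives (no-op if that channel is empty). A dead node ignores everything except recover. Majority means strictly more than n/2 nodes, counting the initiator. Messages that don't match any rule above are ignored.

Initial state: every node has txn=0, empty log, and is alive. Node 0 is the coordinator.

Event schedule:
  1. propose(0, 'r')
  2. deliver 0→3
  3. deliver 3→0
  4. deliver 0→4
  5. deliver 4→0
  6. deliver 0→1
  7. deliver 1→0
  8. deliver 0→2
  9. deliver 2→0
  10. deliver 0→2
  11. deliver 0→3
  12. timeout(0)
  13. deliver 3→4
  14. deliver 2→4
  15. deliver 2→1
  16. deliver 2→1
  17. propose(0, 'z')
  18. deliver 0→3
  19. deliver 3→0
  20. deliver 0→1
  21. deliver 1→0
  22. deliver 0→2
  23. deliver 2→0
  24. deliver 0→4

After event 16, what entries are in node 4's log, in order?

empty

e1 propose(0,'r'): 0[coor,t=1,-]
e2 deliver 0→3: 3[part,t=1,-]
e3 deliver 3→0: ·
e4 deliver 0→4: 4[part,t=1,-]
e5 deliver 4→0: ·
e6 deliver 0→1: 1[part,t=1,-]
e7 deliver 1→0: ·
e8 deliver 0→2: 2[part,t=1,-]
e9 deliver 2→0: 0[coor,t=1,r]
e10 deliver 0→2: 2[part,t=1,r]
e11 deliver 0→3: 3[part,t=1,r]
e12 timeout(0): 0[coor,t=2,r]
e13 deliver 3→4: ·
e14 deliver 2→4: ·
e15 deliver 2→1: ·
e16 deliver 2→1: ·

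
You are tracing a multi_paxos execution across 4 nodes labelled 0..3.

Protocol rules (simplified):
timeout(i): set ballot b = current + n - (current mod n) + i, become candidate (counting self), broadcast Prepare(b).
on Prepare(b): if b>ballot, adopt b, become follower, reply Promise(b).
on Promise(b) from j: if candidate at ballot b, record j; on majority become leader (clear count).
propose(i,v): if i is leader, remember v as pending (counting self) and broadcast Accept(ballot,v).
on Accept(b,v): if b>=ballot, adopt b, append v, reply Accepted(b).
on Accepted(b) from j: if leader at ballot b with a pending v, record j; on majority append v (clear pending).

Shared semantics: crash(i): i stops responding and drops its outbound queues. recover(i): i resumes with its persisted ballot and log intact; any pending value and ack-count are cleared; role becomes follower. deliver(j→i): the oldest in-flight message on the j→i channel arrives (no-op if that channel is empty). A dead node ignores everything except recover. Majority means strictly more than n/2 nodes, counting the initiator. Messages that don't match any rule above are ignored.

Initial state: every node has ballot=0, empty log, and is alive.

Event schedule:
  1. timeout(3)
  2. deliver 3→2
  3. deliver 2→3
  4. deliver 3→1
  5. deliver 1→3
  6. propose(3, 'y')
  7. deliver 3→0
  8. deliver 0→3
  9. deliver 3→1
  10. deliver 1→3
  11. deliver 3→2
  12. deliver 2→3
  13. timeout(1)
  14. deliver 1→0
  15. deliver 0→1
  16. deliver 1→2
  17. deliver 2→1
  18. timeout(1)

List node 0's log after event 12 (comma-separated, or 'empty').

[1] timeout(3) → N3(cand b7 [-])
[2] deliver 3→2 → N2(foll b7 [-])
[3] deliver 2→3 → ∅
[4] deliver 3→1 → N1(foll b7 [-])
[5] deliver 1→3 → N3(lead b7 [-])
[6] propose(3,'y') → ∅
[7] deliver 3→0 → N0(foll b7 [-])
[8] deliver 0→3 → ∅
[9] deliver 3→1 → N1(foll b7 [y])
[10] deliver 1→3 → ∅
[11] deliver 3→2 → N2(foll b7 [y])
[12] deliver 2→3 → N3(lead b7 [y])

empty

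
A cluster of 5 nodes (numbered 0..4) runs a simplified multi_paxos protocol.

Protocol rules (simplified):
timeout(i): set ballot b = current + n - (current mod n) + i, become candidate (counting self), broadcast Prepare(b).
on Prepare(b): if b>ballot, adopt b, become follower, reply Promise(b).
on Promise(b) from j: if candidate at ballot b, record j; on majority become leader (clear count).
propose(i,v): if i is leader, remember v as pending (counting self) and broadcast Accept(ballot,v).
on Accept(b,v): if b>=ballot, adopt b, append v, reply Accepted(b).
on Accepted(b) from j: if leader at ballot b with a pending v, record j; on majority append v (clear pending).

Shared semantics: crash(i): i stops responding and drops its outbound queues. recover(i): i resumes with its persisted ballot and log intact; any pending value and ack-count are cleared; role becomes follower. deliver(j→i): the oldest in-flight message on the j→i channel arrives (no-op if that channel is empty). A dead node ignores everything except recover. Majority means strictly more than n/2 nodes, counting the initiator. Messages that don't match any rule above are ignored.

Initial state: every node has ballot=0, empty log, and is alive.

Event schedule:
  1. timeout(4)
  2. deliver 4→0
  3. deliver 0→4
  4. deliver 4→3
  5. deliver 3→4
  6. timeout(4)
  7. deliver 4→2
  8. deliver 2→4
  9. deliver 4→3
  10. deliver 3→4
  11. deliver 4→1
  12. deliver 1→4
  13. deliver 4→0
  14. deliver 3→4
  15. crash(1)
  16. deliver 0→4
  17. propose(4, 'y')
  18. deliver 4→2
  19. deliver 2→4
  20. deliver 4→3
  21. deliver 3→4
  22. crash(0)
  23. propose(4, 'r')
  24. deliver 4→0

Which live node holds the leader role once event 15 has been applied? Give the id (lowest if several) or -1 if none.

after 1 — timeout(4): n4:cand/b9/[-]
after 2 — deliver 4→0: n0:foll/b9/[-]
after 3 — deliver 0→4: ·
after 4 — deliver 4→3: n3:foll/b9/[-]
after 5 — deliver 3→4: n4:lead/b9/[-]
after 6 — timeout(4): n4:cand/b14/[-]
after 7 — deliver 4→2: n2:foll/b9/[-]
after 8 — deliver 2→4: ·
after 9 — deliver 4→3: n3:foll/b14/[-]
after 10 — deliver 3→4: ·
after 11 — deliver 4→1: n1:foll/b9/[-]
after 12 — deliver 1→4: ·
after 13 — deliver 4→0: n0:foll/b14/[-]
after 14 — deliver 3→4: ·
after 15 — crash(1): n1:✗foll/b9/[-]

-1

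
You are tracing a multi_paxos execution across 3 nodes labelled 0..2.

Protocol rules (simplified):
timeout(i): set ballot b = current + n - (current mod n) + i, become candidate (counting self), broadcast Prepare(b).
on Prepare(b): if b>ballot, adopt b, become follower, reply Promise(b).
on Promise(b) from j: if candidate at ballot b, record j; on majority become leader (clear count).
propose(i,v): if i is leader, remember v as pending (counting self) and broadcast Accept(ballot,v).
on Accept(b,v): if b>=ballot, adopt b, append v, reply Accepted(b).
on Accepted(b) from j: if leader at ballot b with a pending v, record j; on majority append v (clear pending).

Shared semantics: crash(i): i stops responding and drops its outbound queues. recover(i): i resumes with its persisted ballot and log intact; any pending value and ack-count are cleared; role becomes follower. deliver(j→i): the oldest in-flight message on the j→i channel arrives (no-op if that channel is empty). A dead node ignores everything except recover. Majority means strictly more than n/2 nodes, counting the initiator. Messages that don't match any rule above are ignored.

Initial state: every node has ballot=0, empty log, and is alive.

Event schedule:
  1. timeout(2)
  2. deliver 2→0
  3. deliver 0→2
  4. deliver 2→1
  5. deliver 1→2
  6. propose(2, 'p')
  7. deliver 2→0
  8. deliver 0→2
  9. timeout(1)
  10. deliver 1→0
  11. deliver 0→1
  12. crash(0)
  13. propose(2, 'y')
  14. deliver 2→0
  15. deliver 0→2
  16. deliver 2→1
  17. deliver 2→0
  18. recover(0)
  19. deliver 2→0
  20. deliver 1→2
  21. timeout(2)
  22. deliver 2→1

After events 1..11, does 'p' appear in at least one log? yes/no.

yes

step 1 timeout(2): 2={cand,b=5,log=-}
step 2 deliver 2→0: 0={foll,b=5,log=-}
step 3 deliver 0→2: 2={lead,b=5,log=-}
step 4 deliver 2→1: 1={foll,b=5,log=-}
step 5 deliver 1→2: —
step 6 propose(2,'p'): —
step 7 deliver 2→0: 0={foll,b=5,log=p}
step 8 deliver 0→2: 2={lead,b=5,log=p}
step 9 timeout(1): 1={cand,b=7,log=-}
step 10 deliver 1→0: 0={foll,b=7,log=p}
step 11 deliver 0→1: 1={lead,b=7,log=-}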